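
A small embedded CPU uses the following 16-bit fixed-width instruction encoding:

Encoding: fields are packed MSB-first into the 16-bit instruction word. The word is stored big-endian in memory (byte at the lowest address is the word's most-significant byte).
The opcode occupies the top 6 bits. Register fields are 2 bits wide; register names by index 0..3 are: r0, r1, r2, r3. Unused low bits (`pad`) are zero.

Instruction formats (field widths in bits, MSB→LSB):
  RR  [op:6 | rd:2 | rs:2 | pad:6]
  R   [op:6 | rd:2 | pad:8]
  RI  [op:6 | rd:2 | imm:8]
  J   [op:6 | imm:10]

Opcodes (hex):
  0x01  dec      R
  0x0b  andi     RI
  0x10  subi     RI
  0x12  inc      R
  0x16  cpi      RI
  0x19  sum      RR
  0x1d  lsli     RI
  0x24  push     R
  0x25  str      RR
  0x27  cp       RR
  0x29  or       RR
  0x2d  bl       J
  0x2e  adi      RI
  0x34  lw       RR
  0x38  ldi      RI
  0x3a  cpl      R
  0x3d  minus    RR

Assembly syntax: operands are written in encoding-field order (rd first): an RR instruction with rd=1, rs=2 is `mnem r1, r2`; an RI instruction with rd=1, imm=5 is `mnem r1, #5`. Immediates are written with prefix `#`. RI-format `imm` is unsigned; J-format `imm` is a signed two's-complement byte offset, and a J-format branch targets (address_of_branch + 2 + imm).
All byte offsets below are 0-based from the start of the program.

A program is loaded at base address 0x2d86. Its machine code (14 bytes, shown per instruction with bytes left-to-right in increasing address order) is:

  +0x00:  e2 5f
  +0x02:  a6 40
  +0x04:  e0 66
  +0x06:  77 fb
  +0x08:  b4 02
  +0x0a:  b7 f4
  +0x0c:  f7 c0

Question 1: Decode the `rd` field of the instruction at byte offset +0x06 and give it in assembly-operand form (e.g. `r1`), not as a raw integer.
+0x06: 77 fb ⇒ word 0x77fb (big)
  top 6b → 0x1d → lsli [RI]
  [9:8] rd=3 = r3
  [7:0] imm=251 = #251

r3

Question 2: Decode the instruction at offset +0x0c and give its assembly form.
[0c] f7 c0 → 0xf7c0
  top 6b → 0x3d → minus [RR]
  rd@[9:8]=0x3 ⇒ r3
  rs@[7:6]=0x3 ⇒ r3

minus r3, r3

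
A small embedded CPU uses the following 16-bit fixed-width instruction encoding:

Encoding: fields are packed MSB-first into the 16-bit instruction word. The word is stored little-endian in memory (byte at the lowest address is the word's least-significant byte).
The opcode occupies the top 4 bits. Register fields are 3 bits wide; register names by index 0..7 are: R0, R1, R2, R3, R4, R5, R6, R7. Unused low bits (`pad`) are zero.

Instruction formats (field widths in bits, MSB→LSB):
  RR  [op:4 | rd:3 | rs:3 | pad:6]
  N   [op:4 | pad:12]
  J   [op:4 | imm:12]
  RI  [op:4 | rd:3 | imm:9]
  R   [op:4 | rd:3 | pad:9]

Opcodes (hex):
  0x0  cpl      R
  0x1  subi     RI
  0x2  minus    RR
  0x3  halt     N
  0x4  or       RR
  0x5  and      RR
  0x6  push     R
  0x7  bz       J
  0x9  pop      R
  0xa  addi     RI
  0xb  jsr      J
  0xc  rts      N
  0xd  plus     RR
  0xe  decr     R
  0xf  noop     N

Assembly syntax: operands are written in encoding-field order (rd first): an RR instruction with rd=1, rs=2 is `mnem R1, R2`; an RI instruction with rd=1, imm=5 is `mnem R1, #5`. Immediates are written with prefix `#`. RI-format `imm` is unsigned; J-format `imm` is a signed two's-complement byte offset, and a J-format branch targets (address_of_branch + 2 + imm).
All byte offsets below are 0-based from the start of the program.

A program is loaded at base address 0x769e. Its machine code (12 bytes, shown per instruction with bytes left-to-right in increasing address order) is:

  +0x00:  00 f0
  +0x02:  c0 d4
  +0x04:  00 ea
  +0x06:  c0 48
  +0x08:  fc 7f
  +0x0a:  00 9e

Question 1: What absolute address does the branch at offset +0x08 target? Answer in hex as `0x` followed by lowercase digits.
0x76a4

@+08  little-endian(fc 7f) = 0x7ffc
  opcode bits[15:12]=0x7: bz/J
  imm: (w>>0)&0xfff=0xffc (s12→-4) → #-4
  target = base 0x769e + off 0x08 + 2 + imm -4 = 0x76a4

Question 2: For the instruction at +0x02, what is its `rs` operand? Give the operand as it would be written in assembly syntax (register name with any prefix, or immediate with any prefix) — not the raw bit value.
R3

+0x02: c0 d4 ⇒ word 0xd4c0 (little)
  opcode bits[15:12]=0xd: plus/RR
  [11:9] rd=2 = R2
  [8:6] rs=3 = R3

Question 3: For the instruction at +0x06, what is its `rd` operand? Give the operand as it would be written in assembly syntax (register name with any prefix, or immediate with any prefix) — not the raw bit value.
@+06  little-endian(c0 48) = 0x48c0
  opcode bits[15:12]=0x4: or/RR
  [11:9] rd=4 = R4
  [8:6] rs=3 = R3

R4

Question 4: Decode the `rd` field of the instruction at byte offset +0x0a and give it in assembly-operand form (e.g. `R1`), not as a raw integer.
@+0a  little-endian(00 9e) = 0x9e00
  top 4b → 0x9 → pop [R]
  [11:9] rd=7 = R7

R7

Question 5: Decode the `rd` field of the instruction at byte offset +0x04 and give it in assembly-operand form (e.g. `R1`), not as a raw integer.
off 0x04: read 00 ea as little → 0xea00
  opcode bits[15:12]=0xe: decr/R
  rd: (w>>9)&0x7=0x5 → R5

R5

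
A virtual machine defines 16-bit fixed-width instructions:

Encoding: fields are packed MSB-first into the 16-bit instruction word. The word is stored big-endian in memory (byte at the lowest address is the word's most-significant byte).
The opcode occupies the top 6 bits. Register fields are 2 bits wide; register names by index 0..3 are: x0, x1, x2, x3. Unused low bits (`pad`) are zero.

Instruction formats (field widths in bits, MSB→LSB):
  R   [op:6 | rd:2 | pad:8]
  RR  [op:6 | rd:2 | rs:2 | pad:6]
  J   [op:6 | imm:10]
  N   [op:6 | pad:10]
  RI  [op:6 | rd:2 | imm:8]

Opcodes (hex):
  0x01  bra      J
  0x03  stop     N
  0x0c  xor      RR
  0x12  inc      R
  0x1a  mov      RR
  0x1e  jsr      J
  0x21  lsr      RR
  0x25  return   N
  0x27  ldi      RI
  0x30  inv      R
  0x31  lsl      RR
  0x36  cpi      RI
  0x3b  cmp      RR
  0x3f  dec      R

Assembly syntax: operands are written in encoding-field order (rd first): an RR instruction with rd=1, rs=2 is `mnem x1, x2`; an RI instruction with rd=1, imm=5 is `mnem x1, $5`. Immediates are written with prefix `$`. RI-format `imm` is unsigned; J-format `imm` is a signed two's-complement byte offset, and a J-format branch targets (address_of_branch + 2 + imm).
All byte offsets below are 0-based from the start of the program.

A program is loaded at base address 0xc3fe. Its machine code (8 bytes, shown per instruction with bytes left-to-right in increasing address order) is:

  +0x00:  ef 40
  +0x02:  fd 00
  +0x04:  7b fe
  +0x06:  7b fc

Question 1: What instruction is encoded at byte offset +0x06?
@+06  big-endian(7b fc) = 0x7bfc
  opcode bits[15:10]=0x1e: jsr/J
  imm: (w>>0)&0x3ff=0x3fc (s10→-4) → $-4

jsr $-4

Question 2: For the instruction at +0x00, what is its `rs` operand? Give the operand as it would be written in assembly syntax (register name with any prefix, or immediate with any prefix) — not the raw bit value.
x1

[00] ef 40 → 0xef40
  op=0xef40>>10=0x3b ⇒ cmp (RR)
  rd@[9:8]=0x3 ⇒ x3
  rs@[7:6]=0x1 ⇒ x1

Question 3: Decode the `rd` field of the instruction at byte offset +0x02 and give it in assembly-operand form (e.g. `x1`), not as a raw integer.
x1

+0x02: fd 00 ⇒ word 0xfd00 (big)
  opcode bits[15:10]=0x3f: dec/R
  rd: (w>>8)&0x3=0x1 → x1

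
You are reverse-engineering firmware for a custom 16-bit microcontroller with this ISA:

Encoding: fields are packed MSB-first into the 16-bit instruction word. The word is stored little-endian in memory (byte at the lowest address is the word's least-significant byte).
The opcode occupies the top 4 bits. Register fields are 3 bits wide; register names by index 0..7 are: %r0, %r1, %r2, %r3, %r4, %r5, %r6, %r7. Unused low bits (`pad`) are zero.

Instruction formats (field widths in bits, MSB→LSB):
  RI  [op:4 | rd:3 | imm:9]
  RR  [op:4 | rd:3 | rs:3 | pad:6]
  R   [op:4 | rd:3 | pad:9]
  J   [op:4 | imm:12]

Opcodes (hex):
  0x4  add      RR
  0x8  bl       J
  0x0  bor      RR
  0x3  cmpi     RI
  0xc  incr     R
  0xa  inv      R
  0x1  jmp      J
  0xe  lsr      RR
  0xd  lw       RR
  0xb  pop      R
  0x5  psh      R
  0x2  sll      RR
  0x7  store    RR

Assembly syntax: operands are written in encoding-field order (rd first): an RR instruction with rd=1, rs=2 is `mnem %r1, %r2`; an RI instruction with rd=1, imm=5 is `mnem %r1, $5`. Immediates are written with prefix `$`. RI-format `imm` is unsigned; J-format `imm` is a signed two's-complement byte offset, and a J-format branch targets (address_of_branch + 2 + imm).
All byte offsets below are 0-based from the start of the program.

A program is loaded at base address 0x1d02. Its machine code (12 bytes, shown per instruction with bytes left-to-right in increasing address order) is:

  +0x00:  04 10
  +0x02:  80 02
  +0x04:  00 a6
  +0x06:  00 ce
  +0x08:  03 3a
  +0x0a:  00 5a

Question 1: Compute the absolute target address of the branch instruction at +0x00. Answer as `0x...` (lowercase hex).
0x1d08

+0x00: 04 10 ⇒ word 0x1004 (little)
  opcode bits[15:12]=0x1: jmp/J
  [11:0] imm=4 = $4
  target = base 0x1d02 + off 0x00 + 2 + imm 4 = 0x1d08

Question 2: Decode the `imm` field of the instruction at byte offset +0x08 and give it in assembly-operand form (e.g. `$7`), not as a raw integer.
+0x08: 03 3a ⇒ word 0x3a03 (little)
  top 4b → 0x3 → cmpi [RI]
  [11:9] rd=5 = %r5
  [8:0] imm=3 = $3

$3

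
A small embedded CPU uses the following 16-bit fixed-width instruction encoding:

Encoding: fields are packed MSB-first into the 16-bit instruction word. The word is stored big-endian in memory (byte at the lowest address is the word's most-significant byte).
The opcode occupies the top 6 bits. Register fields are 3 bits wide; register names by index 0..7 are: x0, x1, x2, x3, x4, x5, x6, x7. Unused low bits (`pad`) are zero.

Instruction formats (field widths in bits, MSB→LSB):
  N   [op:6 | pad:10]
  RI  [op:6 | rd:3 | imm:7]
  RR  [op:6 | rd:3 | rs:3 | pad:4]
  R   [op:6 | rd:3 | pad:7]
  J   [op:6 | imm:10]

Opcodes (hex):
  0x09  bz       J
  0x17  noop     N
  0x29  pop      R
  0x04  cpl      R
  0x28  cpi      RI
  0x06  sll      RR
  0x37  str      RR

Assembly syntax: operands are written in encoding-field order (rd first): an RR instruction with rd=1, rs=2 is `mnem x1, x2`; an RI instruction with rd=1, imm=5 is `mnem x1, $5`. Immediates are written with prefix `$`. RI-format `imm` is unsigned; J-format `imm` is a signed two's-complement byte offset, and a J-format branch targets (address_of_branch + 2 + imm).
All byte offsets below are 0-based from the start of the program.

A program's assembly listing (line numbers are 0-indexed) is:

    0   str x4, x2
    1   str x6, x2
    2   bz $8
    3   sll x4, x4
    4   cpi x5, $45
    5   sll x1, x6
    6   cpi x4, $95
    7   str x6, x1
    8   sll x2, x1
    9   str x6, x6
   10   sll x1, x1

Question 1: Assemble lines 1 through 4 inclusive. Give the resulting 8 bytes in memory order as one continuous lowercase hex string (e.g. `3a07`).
df2024081a40a2ad

1. str fields op=0x37:6|rd=6:3|rs=2:3|pad=0:4 → word df20h → df 20
2. bz fields op=0x9:6|imm=8:10 → word 2408h → 24 08
3. sll fields op=0x6:6|rd=4:3|rs=4:3|pad=0:4 → word 1a40h → 1a 40
4. cpi fields op=0x28:6|rd=5:3|imm=45:7 → word a2adh → a2 ad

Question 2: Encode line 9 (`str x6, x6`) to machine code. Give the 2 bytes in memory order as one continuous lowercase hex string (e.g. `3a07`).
9. str fields op=0x37:6|rd=6:3|rs=6:3|pad=0:4 → word df60h → df 60

df60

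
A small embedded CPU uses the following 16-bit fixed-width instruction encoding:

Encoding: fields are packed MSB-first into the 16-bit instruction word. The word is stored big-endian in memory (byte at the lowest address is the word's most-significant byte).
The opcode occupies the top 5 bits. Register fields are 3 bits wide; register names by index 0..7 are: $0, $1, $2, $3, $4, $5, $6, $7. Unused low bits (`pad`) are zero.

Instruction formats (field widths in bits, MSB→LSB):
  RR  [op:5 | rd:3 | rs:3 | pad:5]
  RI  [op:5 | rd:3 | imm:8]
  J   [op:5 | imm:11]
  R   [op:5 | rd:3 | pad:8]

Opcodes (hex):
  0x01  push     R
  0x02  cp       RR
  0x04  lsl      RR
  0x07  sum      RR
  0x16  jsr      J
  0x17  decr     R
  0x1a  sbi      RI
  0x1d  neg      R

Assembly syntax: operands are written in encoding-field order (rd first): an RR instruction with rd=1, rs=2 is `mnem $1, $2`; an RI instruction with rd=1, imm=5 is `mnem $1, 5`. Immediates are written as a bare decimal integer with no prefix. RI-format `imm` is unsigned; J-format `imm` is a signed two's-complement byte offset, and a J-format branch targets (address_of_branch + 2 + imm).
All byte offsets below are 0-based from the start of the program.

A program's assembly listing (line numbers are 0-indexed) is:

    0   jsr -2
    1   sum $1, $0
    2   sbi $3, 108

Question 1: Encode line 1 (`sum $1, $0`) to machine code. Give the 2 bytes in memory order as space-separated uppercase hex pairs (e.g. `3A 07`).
L1: sum op=0x7:5|rd=1:3|rs=0:3|pad=0:5 ⇒ 0x3900 ⇒ big 39 00

39 00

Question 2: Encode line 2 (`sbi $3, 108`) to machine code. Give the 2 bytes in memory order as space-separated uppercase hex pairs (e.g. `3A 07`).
D3 6C

L2: sbi op=0x1a:5|rd=3:3|imm=108:8 ⇒ 0xd36c ⇒ big d3 6c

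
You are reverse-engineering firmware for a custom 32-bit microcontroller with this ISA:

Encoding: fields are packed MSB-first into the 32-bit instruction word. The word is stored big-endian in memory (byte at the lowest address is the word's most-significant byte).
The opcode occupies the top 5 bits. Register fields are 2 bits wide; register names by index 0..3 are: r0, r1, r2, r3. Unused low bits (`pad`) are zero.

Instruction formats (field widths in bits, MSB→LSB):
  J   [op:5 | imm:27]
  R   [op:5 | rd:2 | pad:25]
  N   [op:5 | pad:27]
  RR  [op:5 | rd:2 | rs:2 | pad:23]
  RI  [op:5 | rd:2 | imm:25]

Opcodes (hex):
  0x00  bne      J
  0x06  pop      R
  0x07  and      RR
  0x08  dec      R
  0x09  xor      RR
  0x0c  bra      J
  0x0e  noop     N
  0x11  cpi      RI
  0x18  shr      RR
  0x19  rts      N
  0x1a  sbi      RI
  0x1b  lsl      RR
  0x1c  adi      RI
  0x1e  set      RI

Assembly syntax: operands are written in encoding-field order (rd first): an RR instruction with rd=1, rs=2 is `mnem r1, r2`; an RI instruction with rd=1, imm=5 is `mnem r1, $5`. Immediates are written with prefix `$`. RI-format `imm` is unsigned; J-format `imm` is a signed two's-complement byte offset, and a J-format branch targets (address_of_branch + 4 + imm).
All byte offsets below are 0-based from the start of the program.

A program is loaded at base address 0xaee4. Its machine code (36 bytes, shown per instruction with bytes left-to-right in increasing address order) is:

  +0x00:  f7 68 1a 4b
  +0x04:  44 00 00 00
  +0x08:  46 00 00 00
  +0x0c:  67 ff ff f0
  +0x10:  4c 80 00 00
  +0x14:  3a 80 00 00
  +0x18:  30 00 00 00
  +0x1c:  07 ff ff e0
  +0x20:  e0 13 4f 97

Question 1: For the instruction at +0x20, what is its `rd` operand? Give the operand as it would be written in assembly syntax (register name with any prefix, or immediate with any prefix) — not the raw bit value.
r0

off 0x20: read e0 13 4f 97 as big → 0xe0134f97
  top 5b → 0x1c → adi [RI]
  [26:25] rd=0 = r0
  [24:0] imm=1265559 = $1265559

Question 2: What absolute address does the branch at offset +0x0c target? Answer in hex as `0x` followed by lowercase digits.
0xaee4

[0c] 67 ff ff f0 → 0x67fffff0
  top 5b → 0xc → bra [J]
  imm: (w>>0)&0x7ffffff=0x7fffff0 (s27→-16) → $-16
  target = base 0xaee4 + off 0x0c + 4 + imm -16 = 0xaee4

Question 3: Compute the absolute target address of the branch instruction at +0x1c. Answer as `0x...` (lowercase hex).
[1c] 07 ff ff e0 → 0x07ffffe0
  top 5b → 0x0 → bne [J]
  [26:0] imm=134217696 (s27→-32) = $-32
  target = base 0xaee4 + off 0x1c + 4 + imm -32 = 0xaee4

0xaee4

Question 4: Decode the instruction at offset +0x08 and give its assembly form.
off 0x08: read 46 00 00 00 as big → 0x46000000
  opcode bits[31:27]=0x8: dec/R
  rd: (w>>25)&0x3=0x3 → r3

dec r3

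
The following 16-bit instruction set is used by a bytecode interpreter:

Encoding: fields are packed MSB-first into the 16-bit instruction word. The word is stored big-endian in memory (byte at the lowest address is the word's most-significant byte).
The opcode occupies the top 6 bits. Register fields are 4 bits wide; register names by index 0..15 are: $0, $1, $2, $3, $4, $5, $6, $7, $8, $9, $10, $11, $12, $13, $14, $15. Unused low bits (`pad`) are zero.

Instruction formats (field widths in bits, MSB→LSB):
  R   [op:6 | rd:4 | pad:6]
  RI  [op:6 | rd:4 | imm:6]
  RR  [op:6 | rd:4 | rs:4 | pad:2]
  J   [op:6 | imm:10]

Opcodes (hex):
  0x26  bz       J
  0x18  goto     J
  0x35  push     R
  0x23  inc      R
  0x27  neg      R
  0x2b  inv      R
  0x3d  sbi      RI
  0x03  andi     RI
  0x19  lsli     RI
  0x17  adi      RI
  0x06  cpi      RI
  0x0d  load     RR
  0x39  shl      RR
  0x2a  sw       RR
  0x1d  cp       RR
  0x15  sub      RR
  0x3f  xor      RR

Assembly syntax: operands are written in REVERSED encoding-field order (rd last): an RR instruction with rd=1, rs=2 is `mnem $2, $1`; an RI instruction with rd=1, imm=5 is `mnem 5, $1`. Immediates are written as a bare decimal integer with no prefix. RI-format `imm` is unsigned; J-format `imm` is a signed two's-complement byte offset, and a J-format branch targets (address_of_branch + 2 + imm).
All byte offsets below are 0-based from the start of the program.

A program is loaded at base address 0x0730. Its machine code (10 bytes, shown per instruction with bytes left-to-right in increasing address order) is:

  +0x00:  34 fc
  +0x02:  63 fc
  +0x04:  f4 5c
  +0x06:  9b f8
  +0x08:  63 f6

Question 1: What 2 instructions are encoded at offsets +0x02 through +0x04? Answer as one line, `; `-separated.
goto -4; sbi 28, $1

off 0x02: read 63 fc as big → 0x63fc
  opcode bits[15:10]=0x18: goto/J
  [9:0] imm=1020 (s10→-4) = -4
off 0x04: read f4 5c as big → 0xf45c
  opcode bits[15:10]=0x3d: sbi/RI
  [9:6] rd=1 = $1
  [5:0] imm=28 = 28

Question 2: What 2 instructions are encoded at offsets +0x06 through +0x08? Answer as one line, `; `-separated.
off 0x06: read 9b f8 as big → 0x9bf8
  opcode bits[15:10]=0x26: bz/J
  [9:0] imm=1016 (s10→-8) = -8
off 0x08: read 63 f6 as big → 0x63f6
  opcode bits[15:10]=0x18: goto/J
  [9:0] imm=1014 (s10→-10) = -10

bz -8; goto -10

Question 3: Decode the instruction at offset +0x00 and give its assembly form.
@+00  big-endian(34 fc) = 0x34fc
  top 6b → 0xd → load [RR]
  rd@[9:6]=0x3 ⇒ $3
  rs@[5:2]=0xf ⇒ $15

load $15, $3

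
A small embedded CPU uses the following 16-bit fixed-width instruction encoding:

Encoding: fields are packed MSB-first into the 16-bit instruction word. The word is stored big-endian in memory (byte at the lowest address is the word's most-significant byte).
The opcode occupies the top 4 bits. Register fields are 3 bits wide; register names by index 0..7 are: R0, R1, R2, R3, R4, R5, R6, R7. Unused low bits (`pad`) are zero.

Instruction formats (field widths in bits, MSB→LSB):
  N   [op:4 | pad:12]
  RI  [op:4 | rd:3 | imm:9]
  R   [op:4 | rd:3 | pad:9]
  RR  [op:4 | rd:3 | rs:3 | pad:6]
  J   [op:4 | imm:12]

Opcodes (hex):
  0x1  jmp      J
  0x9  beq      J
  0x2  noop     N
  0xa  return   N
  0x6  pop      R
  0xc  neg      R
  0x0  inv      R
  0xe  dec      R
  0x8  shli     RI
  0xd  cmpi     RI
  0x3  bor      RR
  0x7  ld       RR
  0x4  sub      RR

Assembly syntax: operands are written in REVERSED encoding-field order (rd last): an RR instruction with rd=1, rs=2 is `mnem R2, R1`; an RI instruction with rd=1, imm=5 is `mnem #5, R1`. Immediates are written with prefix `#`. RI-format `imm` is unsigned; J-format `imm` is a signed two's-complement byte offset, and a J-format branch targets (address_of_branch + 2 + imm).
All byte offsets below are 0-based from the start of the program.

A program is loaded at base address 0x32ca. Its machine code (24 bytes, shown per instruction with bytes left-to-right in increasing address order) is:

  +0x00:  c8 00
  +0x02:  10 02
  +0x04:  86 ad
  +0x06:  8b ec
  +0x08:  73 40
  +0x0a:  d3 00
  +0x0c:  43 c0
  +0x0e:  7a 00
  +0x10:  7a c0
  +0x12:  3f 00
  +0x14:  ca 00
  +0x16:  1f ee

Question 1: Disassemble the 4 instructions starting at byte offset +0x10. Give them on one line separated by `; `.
+0x10: 7a c0 ⇒ word 0x7ac0 (big)
  top 4b → 0x7 → ld [RR]
  [11:9] rd=5 = R5
  [8:6] rs=3 = R3
+0x12: 3f 00 ⇒ word 0x3f00 (big)
  top 4b → 0x3 → bor [RR]
  [11:9] rd=7 = R7
  [8:6] rs=4 = R4
+0x14: ca 00 ⇒ word 0xca00 (big)
  top 4b → 0xc → neg [R]
  [11:9] rd=5 = R5
+0x16: 1f ee ⇒ word 0x1fee (big)
  top 4b → 0x1 → jmp [J]
  [11:0] imm=4078 (s12→-18) = #-18

ld R3, R5; bor R4, R7; neg R5; jmp #-18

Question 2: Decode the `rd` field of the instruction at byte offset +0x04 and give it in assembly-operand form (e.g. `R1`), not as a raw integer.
@+04  big-endian(86 ad) = 0x86ad
  opcode bits[15:12]=0x8: shli/RI
  rd: (w>>9)&0x7=0x3 → R3
  imm: (w>>0)&0x1ff=0xad → #173

R3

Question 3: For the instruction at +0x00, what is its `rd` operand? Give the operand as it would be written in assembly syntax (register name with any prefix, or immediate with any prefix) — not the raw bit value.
R4

[00] c8 00 → 0xc800
  top 4b → 0xc → neg [R]
  rd: (w>>9)&0x7=0x4 → R4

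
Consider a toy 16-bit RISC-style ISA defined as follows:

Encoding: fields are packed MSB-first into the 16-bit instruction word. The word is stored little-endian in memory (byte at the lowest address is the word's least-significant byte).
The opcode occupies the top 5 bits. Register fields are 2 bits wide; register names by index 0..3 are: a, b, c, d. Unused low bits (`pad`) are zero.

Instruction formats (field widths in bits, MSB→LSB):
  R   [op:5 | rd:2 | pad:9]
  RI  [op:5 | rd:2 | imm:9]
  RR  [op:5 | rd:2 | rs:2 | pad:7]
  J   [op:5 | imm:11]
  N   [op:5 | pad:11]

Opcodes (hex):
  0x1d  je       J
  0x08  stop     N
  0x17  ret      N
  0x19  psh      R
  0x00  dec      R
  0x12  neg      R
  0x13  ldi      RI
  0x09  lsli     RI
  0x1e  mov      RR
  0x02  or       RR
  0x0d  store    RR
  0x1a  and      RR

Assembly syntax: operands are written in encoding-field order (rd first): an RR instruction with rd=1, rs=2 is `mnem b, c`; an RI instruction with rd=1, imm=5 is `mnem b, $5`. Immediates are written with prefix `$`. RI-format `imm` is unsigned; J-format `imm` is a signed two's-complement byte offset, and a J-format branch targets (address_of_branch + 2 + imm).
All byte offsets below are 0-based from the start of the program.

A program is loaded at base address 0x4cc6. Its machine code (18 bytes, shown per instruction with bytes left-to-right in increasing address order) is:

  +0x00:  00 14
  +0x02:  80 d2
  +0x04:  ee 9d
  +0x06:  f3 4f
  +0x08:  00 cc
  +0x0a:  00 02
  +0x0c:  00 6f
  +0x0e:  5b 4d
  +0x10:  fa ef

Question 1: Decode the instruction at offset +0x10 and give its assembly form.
[10] fa ef → 0xeffa
  op=0xeffa>>11=0x1d ⇒ je (J)
  imm: (w>>0)&0x7ff=0x7fa (s11→-6) → $-6

je $-6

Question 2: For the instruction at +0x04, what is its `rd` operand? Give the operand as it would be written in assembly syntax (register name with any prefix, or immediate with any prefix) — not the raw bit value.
c

[04] ee 9d → 0x9dee
  opcode bits[15:11]=0x13: ldi/RI
  rd@[10:9]=0x2 ⇒ c
  imm@[8:0]=0x1ee ⇒ $494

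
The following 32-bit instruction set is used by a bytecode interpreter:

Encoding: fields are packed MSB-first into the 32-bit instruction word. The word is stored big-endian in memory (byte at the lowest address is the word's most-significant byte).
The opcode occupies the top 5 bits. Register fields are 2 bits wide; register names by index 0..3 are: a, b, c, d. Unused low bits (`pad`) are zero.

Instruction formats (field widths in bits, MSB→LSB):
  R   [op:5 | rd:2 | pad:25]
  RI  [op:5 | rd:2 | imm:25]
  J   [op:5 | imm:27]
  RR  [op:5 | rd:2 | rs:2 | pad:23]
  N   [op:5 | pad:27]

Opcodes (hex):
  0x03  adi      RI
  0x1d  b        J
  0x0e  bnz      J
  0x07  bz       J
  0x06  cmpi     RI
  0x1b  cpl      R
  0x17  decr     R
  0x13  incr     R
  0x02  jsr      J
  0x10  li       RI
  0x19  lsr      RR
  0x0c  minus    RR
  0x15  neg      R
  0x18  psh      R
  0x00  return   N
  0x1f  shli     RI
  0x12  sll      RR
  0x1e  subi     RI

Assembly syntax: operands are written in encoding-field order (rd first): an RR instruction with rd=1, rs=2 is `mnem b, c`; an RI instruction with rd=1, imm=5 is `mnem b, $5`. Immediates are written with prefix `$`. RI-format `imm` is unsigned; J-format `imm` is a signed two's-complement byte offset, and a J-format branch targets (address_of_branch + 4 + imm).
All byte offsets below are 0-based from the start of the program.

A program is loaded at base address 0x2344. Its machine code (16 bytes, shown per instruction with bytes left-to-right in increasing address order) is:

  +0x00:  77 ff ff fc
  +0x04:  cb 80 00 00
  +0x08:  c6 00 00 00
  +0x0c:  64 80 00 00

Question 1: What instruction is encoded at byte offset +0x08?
@+08  big-endian(c6 00 00 00) = 0xc6000000
  op=0xc6000000>>27=0x18 ⇒ psh (R)
  [26:25] rd=3 = d

psh d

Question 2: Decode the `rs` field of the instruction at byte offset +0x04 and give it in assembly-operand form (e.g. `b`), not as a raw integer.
[04] cb 80 00 00 → 0xcb800000
  op=0xcb800000>>27=0x19 ⇒ lsr (RR)
  rd@[26:25]=0x1 ⇒ b
  rs@[24:23]=0x3 ⇒ d

d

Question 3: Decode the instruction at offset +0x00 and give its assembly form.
@+00  big-endian(77 ff ff fc) = 0x77fffffc
  opcode bits[31:27]=0xe: bnz/J
  imm: (w>>0)&0x7ffffff=0x7fffffc (s27→-4) → $-4

bnz $-4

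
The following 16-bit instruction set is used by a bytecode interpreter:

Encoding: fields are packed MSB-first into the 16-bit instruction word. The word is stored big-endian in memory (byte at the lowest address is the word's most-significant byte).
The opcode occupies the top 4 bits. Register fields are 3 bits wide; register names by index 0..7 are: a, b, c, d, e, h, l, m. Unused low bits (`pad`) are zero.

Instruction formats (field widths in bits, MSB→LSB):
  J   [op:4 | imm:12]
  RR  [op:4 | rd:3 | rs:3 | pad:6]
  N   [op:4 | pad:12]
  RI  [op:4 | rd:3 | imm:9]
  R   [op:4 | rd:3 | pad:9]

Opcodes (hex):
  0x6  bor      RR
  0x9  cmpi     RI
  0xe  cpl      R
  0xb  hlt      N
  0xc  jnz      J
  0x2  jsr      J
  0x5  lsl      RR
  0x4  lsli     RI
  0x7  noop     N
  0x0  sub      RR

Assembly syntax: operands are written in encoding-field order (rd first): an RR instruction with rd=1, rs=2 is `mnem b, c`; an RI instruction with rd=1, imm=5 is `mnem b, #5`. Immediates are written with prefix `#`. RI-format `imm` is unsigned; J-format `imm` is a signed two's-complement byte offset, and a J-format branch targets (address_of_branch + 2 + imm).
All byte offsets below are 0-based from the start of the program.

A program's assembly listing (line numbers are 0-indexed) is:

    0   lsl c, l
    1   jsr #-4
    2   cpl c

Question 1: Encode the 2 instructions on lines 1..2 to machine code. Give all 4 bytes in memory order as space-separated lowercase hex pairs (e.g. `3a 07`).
L1: jsr op=0x2:4|imm=-4:12 ⇒ 0x2ffc ⇒ big 2f fc
L2: cpl op=0xe:4|rd=2:3|pad=0:9 ⇒ 0xe400 ⇒ big e4 00

2f fc e4 00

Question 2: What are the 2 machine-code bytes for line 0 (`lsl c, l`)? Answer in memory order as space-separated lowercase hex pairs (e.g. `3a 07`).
55 80

0. lsl fields op=0x5:4|rd=2:3|rs=6:3|pad=0:6 → word 5580h → 55 80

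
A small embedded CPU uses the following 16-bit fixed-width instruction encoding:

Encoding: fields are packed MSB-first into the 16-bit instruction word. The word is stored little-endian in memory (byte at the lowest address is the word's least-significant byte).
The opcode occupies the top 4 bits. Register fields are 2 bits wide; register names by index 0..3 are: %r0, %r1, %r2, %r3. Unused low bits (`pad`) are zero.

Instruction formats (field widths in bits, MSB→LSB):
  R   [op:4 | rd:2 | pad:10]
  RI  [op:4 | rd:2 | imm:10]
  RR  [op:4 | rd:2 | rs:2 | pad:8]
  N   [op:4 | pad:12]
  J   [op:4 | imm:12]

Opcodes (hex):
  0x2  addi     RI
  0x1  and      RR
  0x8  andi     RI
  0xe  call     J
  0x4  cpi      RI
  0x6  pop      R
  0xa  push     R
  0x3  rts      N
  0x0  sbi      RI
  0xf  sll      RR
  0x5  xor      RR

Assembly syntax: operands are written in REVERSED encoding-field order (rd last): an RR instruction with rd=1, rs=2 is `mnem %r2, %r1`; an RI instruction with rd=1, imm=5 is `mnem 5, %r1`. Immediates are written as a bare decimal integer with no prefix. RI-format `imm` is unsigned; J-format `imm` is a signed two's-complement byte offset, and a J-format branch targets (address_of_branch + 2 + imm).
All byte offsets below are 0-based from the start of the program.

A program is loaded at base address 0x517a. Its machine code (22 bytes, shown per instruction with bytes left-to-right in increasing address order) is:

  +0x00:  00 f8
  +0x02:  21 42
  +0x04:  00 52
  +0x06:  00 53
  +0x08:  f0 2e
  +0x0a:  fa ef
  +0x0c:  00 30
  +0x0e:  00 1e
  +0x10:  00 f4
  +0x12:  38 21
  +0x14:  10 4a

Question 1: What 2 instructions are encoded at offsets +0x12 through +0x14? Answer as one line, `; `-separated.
addi 312, %r0; cpi 528, %r2

+0x12: 38 21 ⇒ word 0x2138 (little)
  top 4b → 0x2 → addi [RI]
  rd: (w>>10)&0x3=0x0 → %r0
  imm: (w>>0)&0x3ff=0x138 → 312
+0x14: 10 4a ⇒ word 0x4a10 (little)
  top 4b → 0x4 → cpi [RI]
  rd: (w>>10)&0x3=0x2 → %r2
  imm: (w>>0)&0x3ff=0x210 → 528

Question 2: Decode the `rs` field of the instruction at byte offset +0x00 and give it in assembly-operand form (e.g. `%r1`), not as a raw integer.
off 0x00: read 00 f8 as little → 0xf800
  op=0xf800>>12=0xf ⇒ sll (RR)
  [11:10] rd=2 = %r2
  [9:8] rs=0 = %r0

%r0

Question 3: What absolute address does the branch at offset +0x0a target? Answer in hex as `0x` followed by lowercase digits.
0x5180

+0x0a: fa ef ⇒ word 0xeffa (little)
  op=0xeffa>>12=0xe ⇒ call (J)
  imm: (w>>0)&0xfff=0xffa (s12→-6) → -6
  target = base 0x517a + off 0x0a + 2 + imm -6 = 0x5180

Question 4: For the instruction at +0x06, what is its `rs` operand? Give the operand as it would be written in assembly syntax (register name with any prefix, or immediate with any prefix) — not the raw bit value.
%r3

@+06  little-endian(00 53) = 0x5300
  top 4b → 0x5 → xor [RR]
  [11:10] rd=0 = %r0
  [9:8] rs=3 = %r3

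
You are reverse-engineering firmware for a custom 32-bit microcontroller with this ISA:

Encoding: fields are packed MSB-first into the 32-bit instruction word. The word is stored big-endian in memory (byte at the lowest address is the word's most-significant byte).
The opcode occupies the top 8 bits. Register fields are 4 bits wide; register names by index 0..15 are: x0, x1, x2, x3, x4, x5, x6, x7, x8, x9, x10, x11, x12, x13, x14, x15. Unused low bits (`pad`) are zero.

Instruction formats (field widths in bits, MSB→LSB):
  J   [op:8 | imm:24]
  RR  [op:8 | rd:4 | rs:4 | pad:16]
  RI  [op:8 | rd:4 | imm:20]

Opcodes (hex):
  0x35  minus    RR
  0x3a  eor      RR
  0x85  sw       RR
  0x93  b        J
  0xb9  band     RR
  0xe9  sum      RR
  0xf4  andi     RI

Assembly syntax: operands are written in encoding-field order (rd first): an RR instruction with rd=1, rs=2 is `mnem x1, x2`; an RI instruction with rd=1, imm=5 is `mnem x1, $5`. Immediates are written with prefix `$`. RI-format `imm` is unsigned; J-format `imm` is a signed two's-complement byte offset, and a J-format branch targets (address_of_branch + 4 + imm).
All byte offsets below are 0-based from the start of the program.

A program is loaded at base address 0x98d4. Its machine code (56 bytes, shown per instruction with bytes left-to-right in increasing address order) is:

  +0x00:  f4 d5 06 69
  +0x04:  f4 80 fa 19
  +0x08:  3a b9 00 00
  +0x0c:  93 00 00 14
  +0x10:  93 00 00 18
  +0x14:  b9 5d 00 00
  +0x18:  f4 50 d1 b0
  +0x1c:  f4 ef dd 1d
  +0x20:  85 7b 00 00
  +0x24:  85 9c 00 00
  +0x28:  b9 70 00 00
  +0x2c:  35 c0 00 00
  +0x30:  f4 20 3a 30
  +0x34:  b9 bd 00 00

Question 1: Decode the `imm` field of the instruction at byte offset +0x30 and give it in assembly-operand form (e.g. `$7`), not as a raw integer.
$14896

[30] f4 20 3a 30 → 0xf4203a30
  top 8b → 0xf4 → andi [RI]
  rd: (w>>20)&0xf=0x2 → x2
  imm: (w>>0)&0xfffff=0x3a30 → $14896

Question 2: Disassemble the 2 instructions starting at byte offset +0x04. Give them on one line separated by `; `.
andi x8, $64025; eor x11, x9

+0x04: f4 80 fa 19 ⇒ word 0xf480fa19 (big)
  top 8b → 0xf4 → andi [RI]
  [23:20] rd=8 = x8
  [19:0] imm=64025 = $64025
+0x08: 3a b9 00 00 ⇒ word 0x3ab90000 (big)
  top 8b → 0x3a → eor [RR]
  [23:20] rd=11 = x11
  [19:16] rs=9 = x9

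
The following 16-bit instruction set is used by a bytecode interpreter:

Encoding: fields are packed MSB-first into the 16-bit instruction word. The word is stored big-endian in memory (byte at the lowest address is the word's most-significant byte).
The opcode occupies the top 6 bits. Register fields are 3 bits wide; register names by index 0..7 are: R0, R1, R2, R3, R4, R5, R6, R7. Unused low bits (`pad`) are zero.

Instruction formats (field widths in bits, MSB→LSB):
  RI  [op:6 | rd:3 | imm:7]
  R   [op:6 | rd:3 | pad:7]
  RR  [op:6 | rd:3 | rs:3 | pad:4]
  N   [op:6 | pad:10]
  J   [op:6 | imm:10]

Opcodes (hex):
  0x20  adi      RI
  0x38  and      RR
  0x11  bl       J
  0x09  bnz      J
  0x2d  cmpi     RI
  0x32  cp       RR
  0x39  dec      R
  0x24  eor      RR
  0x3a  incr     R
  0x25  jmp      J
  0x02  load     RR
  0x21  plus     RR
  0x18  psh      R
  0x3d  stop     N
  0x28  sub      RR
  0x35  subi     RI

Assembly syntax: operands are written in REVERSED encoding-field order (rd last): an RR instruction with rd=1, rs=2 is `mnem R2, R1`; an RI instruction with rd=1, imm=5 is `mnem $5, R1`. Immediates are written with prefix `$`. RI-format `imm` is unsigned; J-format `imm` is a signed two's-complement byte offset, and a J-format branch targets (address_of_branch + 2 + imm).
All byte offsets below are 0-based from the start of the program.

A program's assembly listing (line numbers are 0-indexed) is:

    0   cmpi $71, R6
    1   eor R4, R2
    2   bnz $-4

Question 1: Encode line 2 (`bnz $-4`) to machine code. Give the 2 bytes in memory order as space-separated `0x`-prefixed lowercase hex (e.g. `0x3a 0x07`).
0x27 0xfc

L2: bnz op=0x9:6|imm=-4:10 ⇒ 0x27fc ⇒ big 27 fc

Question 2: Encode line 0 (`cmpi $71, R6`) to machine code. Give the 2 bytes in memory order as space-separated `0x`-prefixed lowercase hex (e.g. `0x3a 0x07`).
line 0 (cmpi): pack op=0x2d:6|rd=6:3|imm=71:7 = 0xb747; big→ b7 47

0xb7 0x47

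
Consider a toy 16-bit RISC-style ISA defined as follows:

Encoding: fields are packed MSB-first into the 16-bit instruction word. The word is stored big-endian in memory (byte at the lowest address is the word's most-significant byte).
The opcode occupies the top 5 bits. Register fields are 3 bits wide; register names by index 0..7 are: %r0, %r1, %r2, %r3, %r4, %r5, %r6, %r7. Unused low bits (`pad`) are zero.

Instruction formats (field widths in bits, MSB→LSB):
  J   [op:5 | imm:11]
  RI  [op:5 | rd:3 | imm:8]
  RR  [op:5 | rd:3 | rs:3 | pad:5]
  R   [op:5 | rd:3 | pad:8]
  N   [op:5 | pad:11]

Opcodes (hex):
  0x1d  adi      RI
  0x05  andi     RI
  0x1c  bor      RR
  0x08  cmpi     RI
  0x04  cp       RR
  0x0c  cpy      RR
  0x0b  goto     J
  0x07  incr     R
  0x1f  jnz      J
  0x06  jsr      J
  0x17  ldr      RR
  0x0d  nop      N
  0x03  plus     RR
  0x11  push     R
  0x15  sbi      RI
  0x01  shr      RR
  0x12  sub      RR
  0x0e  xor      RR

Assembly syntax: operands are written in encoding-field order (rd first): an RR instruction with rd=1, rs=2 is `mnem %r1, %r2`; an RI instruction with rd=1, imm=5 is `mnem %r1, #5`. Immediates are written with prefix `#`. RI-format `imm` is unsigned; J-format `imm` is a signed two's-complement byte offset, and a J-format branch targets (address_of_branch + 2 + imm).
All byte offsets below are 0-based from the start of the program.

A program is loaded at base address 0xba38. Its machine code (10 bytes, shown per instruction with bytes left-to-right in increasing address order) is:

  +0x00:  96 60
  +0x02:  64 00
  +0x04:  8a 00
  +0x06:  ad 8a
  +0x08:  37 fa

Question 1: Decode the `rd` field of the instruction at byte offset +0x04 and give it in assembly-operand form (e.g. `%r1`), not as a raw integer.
off 0x04: read 8a 00 as big → 0x8a00
  op=0x8a00>>11=0x11 ⇒ push (R)
  rd@[10:8]=0x2 ⇒ %r2

%r2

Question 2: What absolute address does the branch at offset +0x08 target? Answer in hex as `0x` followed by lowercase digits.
0xba3c

+0x08: 37 fa ⇒ word 0x37fa (big)
  top 5b → 0x6 → jsr [J]
  [10:0] imm=2042 (s11→-6) = #-6
  target = base 0xba38 + off 0x08 + 2 + imm -6 = 0xba3c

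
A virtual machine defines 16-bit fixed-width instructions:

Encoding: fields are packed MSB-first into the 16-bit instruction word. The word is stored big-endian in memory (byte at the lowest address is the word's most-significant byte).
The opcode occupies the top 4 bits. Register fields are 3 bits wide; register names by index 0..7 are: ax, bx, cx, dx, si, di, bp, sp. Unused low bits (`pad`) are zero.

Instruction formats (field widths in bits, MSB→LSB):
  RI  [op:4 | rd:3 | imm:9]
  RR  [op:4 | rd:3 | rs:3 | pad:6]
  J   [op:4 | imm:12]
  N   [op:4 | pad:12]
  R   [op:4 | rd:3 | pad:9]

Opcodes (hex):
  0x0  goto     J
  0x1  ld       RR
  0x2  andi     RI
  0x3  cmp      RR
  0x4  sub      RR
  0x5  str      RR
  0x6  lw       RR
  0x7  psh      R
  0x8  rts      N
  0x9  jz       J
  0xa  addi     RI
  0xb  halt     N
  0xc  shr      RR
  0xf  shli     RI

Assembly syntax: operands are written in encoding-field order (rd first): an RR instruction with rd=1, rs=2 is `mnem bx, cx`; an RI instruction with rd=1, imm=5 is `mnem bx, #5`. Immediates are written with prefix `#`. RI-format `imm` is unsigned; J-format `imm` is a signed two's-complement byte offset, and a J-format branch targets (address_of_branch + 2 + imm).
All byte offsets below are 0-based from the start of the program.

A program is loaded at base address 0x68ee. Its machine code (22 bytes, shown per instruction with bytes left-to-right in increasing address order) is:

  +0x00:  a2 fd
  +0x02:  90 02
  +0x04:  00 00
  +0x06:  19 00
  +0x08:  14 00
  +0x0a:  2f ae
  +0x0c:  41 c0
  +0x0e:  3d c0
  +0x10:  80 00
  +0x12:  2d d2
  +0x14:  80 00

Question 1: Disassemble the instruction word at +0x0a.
[0a] 2f ae → 0x2fae
  op=0x2fae>>12=0x2 ⇒ andi (RI)
  rd: (w>>9)&0x7=0x7 → sp
  imm: (w>>0)&0x1ff=0x1ae → #430

andi sp, #430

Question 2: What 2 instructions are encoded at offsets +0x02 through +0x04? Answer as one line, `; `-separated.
@+02  big-endian(90 02) = 0x9002
  top 4b → 0x9 → jz [J]
  imm@[11:0]=0x2 ⇒ #2
@+04  big-endian(00 00) = 0x0000
  top 4b → 0x0 → goto [J]
  imm@[11:0]=0x0 ⇒ #0

jz #2; goto #0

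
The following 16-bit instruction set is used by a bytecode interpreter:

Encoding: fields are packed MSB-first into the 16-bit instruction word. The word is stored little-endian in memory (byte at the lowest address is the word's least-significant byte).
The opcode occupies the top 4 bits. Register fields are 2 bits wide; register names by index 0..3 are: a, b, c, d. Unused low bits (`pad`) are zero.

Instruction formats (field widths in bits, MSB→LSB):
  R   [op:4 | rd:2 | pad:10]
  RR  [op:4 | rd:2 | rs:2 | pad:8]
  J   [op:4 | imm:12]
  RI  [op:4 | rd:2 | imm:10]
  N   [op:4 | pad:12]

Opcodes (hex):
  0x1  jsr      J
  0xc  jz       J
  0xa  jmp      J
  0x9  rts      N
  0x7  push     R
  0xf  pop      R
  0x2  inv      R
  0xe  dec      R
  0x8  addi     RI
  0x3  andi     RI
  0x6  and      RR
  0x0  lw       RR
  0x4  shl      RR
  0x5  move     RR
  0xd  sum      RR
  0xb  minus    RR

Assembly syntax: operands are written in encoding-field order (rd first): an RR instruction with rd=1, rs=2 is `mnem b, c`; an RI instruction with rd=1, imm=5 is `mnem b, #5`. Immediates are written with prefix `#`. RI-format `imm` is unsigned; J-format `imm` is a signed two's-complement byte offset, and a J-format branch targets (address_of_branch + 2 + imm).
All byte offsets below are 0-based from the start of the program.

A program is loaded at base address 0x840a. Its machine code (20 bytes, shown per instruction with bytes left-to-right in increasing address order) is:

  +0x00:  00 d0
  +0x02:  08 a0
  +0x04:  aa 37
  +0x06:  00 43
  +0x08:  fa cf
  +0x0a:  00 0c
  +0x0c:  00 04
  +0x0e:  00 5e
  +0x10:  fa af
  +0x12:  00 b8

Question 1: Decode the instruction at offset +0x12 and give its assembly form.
minus c, a

[12] 00 b8 → 0xb800
  op=0xb800>>12=0xb ⇒ minus (RR)
  rd@[11:10]=0x2 ⇒ c
  rs@[9:8]=0x0 ⇒ a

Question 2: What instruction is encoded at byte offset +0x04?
off 0x04: read aa 37 as little → 0x37aa
  op=0x37aa>>12=0x3 ⇒ andi (RI)
  rd: (w>>10)&0x3=0x1 → b
  imm: (w>>0)&0x3ff=0x3aa → #938

andi b, #938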